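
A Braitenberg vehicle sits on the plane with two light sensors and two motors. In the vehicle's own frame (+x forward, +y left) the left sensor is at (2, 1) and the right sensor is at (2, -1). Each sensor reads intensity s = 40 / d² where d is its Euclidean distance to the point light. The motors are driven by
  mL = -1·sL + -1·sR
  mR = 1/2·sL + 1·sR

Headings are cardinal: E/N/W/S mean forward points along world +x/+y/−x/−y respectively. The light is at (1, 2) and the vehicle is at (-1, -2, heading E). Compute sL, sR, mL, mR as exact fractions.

left sensor world pos  = (1, -1); dL² = 9
right sensor world pos = (1, -3); dR² = 25
sL = 40/9 = 40/9
sR = 40/25 = 8/5
mL = -1·sL + -1·sR = -272/45
mR = 1/2·sL + 1·sR = 172/45

40/9 8/5 -272/45 172/45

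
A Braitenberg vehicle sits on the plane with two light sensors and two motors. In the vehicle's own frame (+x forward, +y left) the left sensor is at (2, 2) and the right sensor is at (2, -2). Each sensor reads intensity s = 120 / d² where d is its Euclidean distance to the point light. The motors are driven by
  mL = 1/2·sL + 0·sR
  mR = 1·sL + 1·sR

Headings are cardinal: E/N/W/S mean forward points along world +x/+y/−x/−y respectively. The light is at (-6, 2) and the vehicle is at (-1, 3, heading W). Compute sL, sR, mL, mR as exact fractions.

12 20/3 6 56/3

left sensor world pos  = (-3, 1); dL² = 10
right sensor world pos = (-3, 5); dR² = 18
sL = 120/10 = 12
sR = 120/18 = 20/3
mL = 1/2·sL + 0·sR = 6
mR = 1·sL + 1·sR = 56/3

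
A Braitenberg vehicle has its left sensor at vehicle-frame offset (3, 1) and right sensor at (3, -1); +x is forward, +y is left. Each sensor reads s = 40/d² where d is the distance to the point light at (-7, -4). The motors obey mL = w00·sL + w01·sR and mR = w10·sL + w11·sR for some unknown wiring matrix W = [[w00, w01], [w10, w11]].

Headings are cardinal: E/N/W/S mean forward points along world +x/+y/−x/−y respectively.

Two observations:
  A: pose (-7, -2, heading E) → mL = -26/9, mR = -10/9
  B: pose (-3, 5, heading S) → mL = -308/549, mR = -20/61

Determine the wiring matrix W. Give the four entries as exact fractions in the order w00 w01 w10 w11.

obs A: pose=(-7,-2,E) → sL=20/9, sR=4, mL=-26/9, mR=-10/9
obs B: pose=(-3,5,S) → sL=40/61, sR=8/9, mL=-308/549, mR=-20/61
sensor matrix S = [[20/9, 4], [40/61, 8/9]]; det S = -3200/4941
solve [mL_A; mL_B] = S·[w00; w01] and [mR_A; mR_B] = S·[w10; w11]:
  w00 = 1/2, w01 = -1, w10 = -1/2, w11 = 0

1/2 -1 -1/2 0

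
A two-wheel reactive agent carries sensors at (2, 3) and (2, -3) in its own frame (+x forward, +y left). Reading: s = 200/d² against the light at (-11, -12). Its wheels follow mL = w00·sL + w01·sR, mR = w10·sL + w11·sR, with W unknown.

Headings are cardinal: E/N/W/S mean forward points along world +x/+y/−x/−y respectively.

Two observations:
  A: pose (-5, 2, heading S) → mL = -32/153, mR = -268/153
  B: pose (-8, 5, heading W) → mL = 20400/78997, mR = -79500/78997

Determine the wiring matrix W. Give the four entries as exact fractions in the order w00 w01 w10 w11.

1/2 -1/2 -1/2 -1

obs A: pose=(-5,2,S) → sL=8/9, sR=200/153, mL=-32/153, mR=-268/153
obs B: pose=(-8,5,W) → sL=200/197, sR=200/401, mL=20400/78997, mR=-79500/78997
sensor matrix S = [[8/9, 200/153], [200/197, 200/401]]; det S = -10681600/12086541
solve [mL_A; mL_B] = S·[w00; w01] and [mR_A; mR_B] = S·[w10; w11]:
  w00 = 1/2, w01 = -1/2, w10 = -1/2, w11 = -1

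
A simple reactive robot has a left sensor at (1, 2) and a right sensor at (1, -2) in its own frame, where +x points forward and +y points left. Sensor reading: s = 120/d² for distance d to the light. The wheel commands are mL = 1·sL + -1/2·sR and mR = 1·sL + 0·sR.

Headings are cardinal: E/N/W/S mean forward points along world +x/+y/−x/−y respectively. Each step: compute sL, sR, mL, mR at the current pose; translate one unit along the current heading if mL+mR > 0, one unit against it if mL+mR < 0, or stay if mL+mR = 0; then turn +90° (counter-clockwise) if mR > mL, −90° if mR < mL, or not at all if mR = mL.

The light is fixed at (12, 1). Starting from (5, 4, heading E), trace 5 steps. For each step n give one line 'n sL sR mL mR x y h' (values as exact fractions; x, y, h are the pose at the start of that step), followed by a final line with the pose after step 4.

n=0: pose=(5,4,E); sL=120/61, sR=120/37; mL=780/2257, mR=120/61; mL+mR=5220/2257 → advance +1; mR−mL=60/37 → turn +1·90°
n=1: pose=(6,4,N); sL=3/2, sR=15/4; mL=-3/8, mR=3/2; mL+mR=9/8 → advance +1; mR−mL=15/8 → turn +1·90°
n=2: pose=(6,5,W); sL=120/53, sR=24/17; mL=1404/901, mR=120/53; mL+mR=3444/901 → advance +1; mR−mL=12/17 → turn +1·90°
n=3: pose=(5,5,S); sL=60/17, sR=4/3; mL=146/51, mR=60/17; mL+mR=326/51 → advance +1; mR−mL=2/3 → turn +1·90°
n=4: pose=(5,4,E); sL=120/61, sR=120/37; mL=780/2257, mR=120/61; mL+mR=5220/2257 → advance +1; mR−mL=60/37 → turn +1·90°

0 120/61 120/37 780/2257 120/61 5 4 E
1 3/2 15/4 -3/8 3/2 6 4 N
2 120/53 24/17 1404/901 120/53 6 5 W
3 60/17 4/3 146/51 60/17 5 5 S
4 120/61 120/37 780/2257 120/61 5 4 E
final 6 4 N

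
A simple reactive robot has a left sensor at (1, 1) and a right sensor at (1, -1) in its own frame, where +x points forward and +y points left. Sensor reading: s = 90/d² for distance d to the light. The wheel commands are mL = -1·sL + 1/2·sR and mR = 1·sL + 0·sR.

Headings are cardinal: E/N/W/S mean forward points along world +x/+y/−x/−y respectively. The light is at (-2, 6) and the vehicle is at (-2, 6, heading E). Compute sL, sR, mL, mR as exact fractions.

left sensor world pos  = (-1, 7); dL² = 2
right sensor world pos = (-1, 5); dR² = 2
sL = 90/2 = 45
sR = 90/2 = 45
mL = -1·sL + 1/2·sR = -45/2
mR = 1·sL + 0·sR = 45

45 45 -45/2 45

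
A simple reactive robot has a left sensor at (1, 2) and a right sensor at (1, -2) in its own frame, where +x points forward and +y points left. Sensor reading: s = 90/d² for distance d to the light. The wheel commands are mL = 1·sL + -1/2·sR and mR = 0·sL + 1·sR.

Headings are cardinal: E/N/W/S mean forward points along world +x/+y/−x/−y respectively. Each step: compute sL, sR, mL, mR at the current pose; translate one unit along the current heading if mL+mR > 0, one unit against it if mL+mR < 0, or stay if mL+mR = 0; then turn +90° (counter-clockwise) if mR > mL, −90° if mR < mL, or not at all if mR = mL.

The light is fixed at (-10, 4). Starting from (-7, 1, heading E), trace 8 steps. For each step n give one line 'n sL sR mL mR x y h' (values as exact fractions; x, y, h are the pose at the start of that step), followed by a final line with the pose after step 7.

0 90/17 90/41 2925/697 90/41 -7 1 E
1 45/26 9/2 -27/52 9/2 -6 1 S
2 90/29 90/61 4185/1769 90/61 -6 0 E
3 45/37 45/17 -135/1258 45/17 -5 0 S
4 2 18/17 25/17 18/17 -5 -1 E
5 9/10 45/26 9/260 45/26 -4 -1 S
6 18/13 90/113 1449/1469 90/113 -4 -2 E
7 9/13 45/37 81/962 45/37 -3 -2 S
final -3 -3 E

n=0: pose=(-7,1,E); sL=90/17, sR=90/41; mL=2925/697, mR=90/41; mL+mR=4455/697 → advance +1; mR−mL=-1395/697 → turn -1·90°
n=1: pose=(-6,1,S); sL=45/26, sR=9/2; mL=-27/52, mR=9/2; mL+mR=207/52 → advance +1; mR−mL=261/52 → turn +1·90°
n=2: pose=(-6,0,E); sL=90/29, sR=90/61; mL=4185/1769, mR=90/61; mL+mR=6795/1769 → advance +1; mR−mL=-1575/1769 → turn -1·90°
n=3: pose=(-5,0,S); sL=45/37, sR=45/17; mL=-135/1258, mR=45/17; mL+mR=3195/1258 → advance +1; mR−mL=3465/1258 → turn +1·90°
n=4: pose=(-5,-1,E); sL=2, sR=18/17; mL=25/17, mR=18/17; mL+mR=43/17 → advance +1; mR−mL=-7/17 → turn -1·90°
n=5: pose=(-4,-1,S); sL=9/10, sR=45/26; mL=9/260, mR=45/26; mL+mR=459/260 → advance +1; mR−mL=441/260 → turn +1·90°
n=6: pose=(-4,-2,E); sL=18/13, sR=90/113; mL=1449/1469, mR=90/113; mL+mR=2619/1469 → advance +1; mR−mL=-279/1469 → turn -1·90°
n=7: pose=(-3,-2,S); sL=9/13, sR=45/37; mL=81/962, mR=45/37; mL+mR=1251/962 → advance +1; mR−mL=1089/962 → turn +1·90°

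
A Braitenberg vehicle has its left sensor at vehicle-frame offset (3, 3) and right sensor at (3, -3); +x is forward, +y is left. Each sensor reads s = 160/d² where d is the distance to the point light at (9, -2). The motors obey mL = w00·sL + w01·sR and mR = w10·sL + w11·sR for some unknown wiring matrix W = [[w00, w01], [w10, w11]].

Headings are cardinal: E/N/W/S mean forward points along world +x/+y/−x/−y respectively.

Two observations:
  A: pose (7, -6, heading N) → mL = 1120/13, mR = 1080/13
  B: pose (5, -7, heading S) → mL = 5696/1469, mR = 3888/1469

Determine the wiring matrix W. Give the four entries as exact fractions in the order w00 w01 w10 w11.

1 1 1/2 1

obs A: pose=(7,-6,N) → sL=80/13, sR=80, mL=1120/13, mR=1080/13
obs B: pose=(5,-7,S) → sL=32/13, sR=160/113, mL=5696/1469, mR=3888/1469
sensor matrix S = [[80/13, 80], [32/13, 160/113]]; det S = -276480/1469
solve [mL_A; mL_B] = S·[w00; w01] and [mR_A; mR_B] = S·[w10; w11]:
  w00 = 1, w01 = 1, w10 = 1/2, w11 = 1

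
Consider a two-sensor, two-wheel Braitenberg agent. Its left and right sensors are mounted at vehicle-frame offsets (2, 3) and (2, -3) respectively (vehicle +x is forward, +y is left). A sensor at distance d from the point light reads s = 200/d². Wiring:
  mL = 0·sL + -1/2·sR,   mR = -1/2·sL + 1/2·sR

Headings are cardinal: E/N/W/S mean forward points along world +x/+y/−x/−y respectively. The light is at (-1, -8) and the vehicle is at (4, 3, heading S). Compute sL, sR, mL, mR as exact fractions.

40/29 40/17 -20/17 240/493

left sensor world pos  = (7, 1); dL² = 145
right sensor world pos = (1, 1); dR² = 85
sL = 200/145 = 40/29
sR = 200/85 = 40/17
mL = 0·sL + -1/2·sR = -20/17
mR = -1/2·sL + 1/2·sR = 240/493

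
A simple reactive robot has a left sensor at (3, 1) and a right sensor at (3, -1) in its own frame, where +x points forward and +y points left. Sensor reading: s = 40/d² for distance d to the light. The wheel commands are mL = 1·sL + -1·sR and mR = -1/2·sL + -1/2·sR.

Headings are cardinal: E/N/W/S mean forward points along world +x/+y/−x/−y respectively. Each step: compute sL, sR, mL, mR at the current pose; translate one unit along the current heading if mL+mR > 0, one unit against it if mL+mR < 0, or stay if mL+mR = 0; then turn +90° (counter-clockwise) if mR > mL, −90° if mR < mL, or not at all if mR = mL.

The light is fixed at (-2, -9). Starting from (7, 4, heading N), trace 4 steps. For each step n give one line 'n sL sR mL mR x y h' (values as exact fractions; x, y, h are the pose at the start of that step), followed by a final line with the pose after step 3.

0 1/8 10/89 9/712 -169/1424 7 4 N
1 40/313 8/53 -384/16589 -2312/16589 7 3 E
2 20/81 4/13 -64/1053 -292/1053 6 3 S
3 40/169 40/221 160/2873 -600/2873 6 4 W
final 7 4 N

n=0: pose=(7,4,N); sL=1/8, sR=10/89; mL=9/712, mR=-169/1424; mL+mR=-151/1424 → advance -1; mR−mL=-187/1424 → turn -1·90°
n=1: pose=(7,3,E); sL=40/313, sR=8/53; mL=-384/16589, mR=-2312/16589; mL+mR=-2696/16589 → advance -1; mR−mL=-1928/16589 → turn -1·90°
n=2: pose=(6,3,S); sL=20/81, sR=4/13; mL=-64/1053, mR=-292/1053; mL+mR=-356/1053 → advance -1; mR−mL=-76/351 → turn -1·90°
n=3: pose=(6,4,W); sL=40/169, sR=40/221; mL=160/2873, mR=-600/2873; mL+mR=-440/2873 → advance -1; mR−mL=-760/2873 → turn -1·90°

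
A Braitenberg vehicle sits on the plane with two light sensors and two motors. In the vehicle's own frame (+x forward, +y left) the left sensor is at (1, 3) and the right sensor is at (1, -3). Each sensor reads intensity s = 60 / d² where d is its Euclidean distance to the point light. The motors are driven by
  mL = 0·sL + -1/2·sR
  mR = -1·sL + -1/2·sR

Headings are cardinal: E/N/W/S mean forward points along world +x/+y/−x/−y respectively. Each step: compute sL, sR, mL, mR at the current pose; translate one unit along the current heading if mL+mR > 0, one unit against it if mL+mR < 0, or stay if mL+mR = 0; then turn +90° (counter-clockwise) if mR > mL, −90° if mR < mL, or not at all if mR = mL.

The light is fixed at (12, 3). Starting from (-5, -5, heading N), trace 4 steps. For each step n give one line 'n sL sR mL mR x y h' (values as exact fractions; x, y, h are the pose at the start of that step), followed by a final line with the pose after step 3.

0 60/449 12/49 -6/49 -5634/22001 -5 -5 N
1 15/73 3/20 -3/40 -819/2920 -5 -6 E
2 12/65 60/541 -30/541 -8442/35165 -6 -6 S
3 30/241 30/193 -15/193 -9405/46513 -6 -5 W
final -5 -5 N

n=0: pose=(-5,-5,N); sL=60/449, sR=12/49; mL=-6/49, mR=-5634/22001; mL+mR=-8328/22001 → advance -1; mR−mL=-60/449 → turn -1·90°
n=1: pose=(-5,-6,E); sL=15/73, sR=3/20; mL=-3/40, mR=-819/2920; mL+mR=-519/1460 → advance -1; mR−mL=-15/73 → turn -1·90°
n=2: pose=(-6,-6,S); sL=12/65, sR=60/541; mL=-30/541, mR=-8442/35165; mL+mR=-10392/35165 → advance -1; mR−mL=-12/65 → turn -1·90°
n=3: pose=(-6,-5,W); sL=30/241, sR=30/193; mL=-15/193, mR=-9405/46513; mL+mR=-13020/46513 → advance -1; mR−mL=-30/241 → turn -1·90°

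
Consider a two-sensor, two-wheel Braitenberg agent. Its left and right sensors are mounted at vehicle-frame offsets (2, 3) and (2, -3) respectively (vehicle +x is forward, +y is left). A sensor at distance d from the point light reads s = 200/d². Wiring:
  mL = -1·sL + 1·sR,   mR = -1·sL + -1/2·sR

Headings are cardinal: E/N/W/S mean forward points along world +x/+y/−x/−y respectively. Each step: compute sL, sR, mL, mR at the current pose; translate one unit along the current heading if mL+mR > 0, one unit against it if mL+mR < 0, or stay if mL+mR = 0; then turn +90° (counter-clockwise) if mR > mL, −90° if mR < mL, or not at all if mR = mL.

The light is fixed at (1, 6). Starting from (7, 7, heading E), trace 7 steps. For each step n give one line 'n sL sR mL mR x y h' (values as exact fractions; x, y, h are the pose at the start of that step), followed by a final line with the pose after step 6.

n=0: pose=(7,7,E); sL=5/2, sR=50/17; mL=15/34, mR=-135/34; mL+mR=-60/17 → advance -1; mR−mL=-75/17 → turn -1·90°
n=1: pose=(6,7,S); sL=40/13, sR=40; mL=480/13, mR=-300/13; mL+mR=180/13 → advance +1; mR−mL=-60 → turn -1·90°
n=2: pose=(6,6,W); sL=100/9, sR=100/9; mL=0, mR=-50/3; mL+mR=-50/3 → advance -1; mR−mL=-50/3 → turn -1·90°
n=3: pose=(7,6,N); sL=200/13, sR=40/17; mL=-2880/221, mR=-3660/221; mL+mR=-6540/221 → advance -1; mR−mL=-60/17 → turn -1·90°
n=4: pose=(7,5,E); sL=50/17, sR=5/2; mL=-15/34, mR=-285/68; mL+mR=-315/68 → advance -1; mR−mL=-15/4 → turn -1·90°
n=5: pose=(6,5,S); sL=200/73, sR=200/13; mL=12000/949, mR=-9900/949; mL+mR=2100/949 → advance +1; mR−mL=-300/13 → turn -1·90°
n=6: pose=(6,4,W); sL=100/17, sR=20; mL=240/17, mR=-270/17; mL+mR=-30/17 → advance -1; mR−mL=-30 → turn -1·90°

0 5/2 50/17 15/34 -135/34 7 7 E
1 40/13 40 480/13 -300/13 6 7 S
2 100/9 100/9 0 -50/3 6 6 W
3 200/13 40/17 -2880/221 -3660/221 7 6 N
4 50/17 5/2 -15/34 -285/68 7 5 E
5 200/73 200/13 12000/949 -9900/949 6 5 S
6 100/17 20 240/17 -270/17 6 4 W
final 7 4 N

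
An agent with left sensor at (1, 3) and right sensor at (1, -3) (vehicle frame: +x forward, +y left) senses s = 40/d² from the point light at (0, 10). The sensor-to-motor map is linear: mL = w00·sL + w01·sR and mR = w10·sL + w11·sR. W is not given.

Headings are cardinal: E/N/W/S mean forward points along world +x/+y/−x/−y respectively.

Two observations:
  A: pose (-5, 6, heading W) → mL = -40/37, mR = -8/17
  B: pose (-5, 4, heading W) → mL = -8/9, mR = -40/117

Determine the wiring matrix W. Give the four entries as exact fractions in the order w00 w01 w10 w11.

obs A: pose=(-5,6,W) → sL=8/17, sR=40/37, mL=-40/37, mR=-8/17
obs B: pose=(-5,4,W) → sL=40/117, sR=8/9, mL=-8/9, mR=-40/117
sensor matrix S = [[8/17, 40/37], [40/117, 8/9]]; det S = 3584/73593
solve [mL_A; mL_B] = S·[w00; w01] and [mR_A; mR_B] = S·[w10; w11]:
  w00 = 0, w01 = -1, w10 = -1, w11 = 0

0 -1 -1 0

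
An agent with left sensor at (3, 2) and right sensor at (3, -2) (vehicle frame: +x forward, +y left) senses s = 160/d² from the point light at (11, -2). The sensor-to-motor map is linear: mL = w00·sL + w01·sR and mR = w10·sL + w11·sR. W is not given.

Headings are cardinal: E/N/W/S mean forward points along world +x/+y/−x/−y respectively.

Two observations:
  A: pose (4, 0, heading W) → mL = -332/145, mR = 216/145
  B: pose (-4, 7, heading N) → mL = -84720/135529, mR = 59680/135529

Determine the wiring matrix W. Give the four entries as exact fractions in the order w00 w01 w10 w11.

-1 -1/2 1/2 1/2

obs A: pose=(4,0,W) → sL=8/5, sR=40/29, mL=-332/145, mR=216/145
obs B: pose=(-4,7,N) → sL=160/433, sR=160/313, mL=-84720/135529, mR=59680/135529
sensor matrix S = [[8/5, 40/29], [160/433, 160/313]]; det S = 1211392/3930341
solve [mL_A; mL_B] = S·[w00; w01] and [mR_A; mR_B] = S·[w10; w11]:
  w00 = -1, w01 = -1/2, w10 = 1/2, w11 = 1/2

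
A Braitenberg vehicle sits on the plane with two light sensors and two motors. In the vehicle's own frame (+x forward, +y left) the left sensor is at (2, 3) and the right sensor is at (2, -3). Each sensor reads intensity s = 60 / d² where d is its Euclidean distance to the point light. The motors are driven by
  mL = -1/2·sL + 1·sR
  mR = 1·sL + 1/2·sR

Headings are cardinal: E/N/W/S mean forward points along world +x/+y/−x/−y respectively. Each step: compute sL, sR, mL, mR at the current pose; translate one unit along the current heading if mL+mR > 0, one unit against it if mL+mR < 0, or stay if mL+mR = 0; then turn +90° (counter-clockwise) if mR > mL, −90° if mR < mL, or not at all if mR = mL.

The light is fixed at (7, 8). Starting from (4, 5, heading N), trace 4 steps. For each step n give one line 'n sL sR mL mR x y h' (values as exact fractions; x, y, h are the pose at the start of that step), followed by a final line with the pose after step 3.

n=0: pose=(4,5,N); sL=60/37, sR=60; mL=2190/37, mR=1170/37; mL+mR=3360/37 → advance +1; mR−mL=-1020/37 → turn -1·90°
n=1: pose=(4,6,E); sL=30, sR=30/13; mL=-165/13, mR=405/13; mL+mR=240/13 → advance +1; mR−mL=570/13 → turn +1·90°
n=2: pose=(5,6,N); sL=12/5, sR=60; mL=294/5, mR=162/5; mL+mR=456/5 → advance +1; mR−mL=-132/5 → turn -1·90°
n=3: pose=(5,7,E); sL=15, sR=15/4; mL=-15/4, mR=135/8; mL+mR=105/8 → advance +1; mR−mL=165/8 → turn +1·90°

0 60/37 60 2190/37 1170/37 4 5 N
1 30 30/13 -165/13 405/13 4 6 E
2 12/5 60 294/5 162/5 5 6 N
3 15 15/4 -15/4 135/8 5 7 E
final 6 7 N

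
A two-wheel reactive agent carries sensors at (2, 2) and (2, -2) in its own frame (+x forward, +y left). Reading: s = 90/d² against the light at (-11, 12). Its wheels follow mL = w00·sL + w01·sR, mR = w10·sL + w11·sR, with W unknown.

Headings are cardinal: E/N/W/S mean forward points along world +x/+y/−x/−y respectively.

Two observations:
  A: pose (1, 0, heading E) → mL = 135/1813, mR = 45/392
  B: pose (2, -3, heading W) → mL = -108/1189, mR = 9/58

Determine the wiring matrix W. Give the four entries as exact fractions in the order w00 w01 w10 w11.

obs A: pose=(1,0,E) → sL=45/148, sR=45/196, mL=135/1813, mR=45/392
obs B: pose=(2,-3,W) → sL=9/41, sR=9/29, mL=-108/1189, mR=9/58
sensor matrix S = [[45/148, 45/196], [9/41, 9/29]]; det S = 94770/2155657
solve [mL_A; mL_B] = S·[w00; w01] and [mR_A; mR_B] = S·[w10; w11]:
  w00 = 1, w01 = -1, w10 = 0, w11 = 1/2

1 -1 0 1/2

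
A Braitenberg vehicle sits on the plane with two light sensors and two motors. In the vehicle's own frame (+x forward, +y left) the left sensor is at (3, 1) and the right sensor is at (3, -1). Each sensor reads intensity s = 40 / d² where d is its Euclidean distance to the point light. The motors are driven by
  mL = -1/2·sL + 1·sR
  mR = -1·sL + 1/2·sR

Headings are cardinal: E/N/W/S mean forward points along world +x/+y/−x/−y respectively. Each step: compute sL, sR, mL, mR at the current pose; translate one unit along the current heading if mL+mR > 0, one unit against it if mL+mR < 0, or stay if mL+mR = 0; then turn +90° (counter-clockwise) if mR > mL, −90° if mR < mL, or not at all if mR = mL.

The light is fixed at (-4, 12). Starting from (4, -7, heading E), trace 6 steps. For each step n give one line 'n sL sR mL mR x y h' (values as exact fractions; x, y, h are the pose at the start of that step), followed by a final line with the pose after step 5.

0 8/89 40/521 1476/46369 -2388/46369 4 -7 E
1 10/137 1/13 72/1781 -123/3562 3 -7 S
2 40/457 40/377 10740/172289 -5940/172289 3 -8 W
3 20/157 20/169 1450/26533 -1810/26533 2 -8 N
4 40/481 8/113 1588/54353 -2596/54353 2 -9 E
5 10/153 5/74 395/11322 -715/22644 1 -9 S
final 1 -10 W

n=0: pose=(4,-7,E); sL=8/89, sR=40/521; mL=1476/46369, mR=-2388/46369; mL+mR=-912/46369 → advance -1; mR−mL=-3864/46369 → turn -1·90°
n=1: pose=(3,-7,S); sL=10/137, sR=1/13; mL=72/1781, mR=-123/3562; mL+mR=21/3562 → advance +1; mR−mL=-267/3562 → turn -1·90°
n=2: pose=(3,-8,W); sL=40/457, sR=40/377; mL=10740/172289, mR=-5940/172289; mL+mR=4800/172289 → advance +1; mR−mL=-16680/172289 → turn -1·90°
n=3: pose=(2,-8,N); sL=20/157, sR=20/169; mL=1450/26533, mR=-1810/26533; mL+mR=-360/26533 → advance -1; mR−mL=-3260/26533 → turn -1·90°
n=4: pose=(2,-9,E); sL=40/481, sR=8/113; mL=1588/54353, mR=-2596/54353; mL+mR=-1008/54353 → advance -1; mR−mL=-4184/54353 → turn -1·90°
n=5: pose=(1,-9,S); sL=10/153, sR=5/74; mL=395/11322, mR=-715/22644; mL+mR=25/7548 → advance +1; mR−mL=-1505/22644 → turn -1·90°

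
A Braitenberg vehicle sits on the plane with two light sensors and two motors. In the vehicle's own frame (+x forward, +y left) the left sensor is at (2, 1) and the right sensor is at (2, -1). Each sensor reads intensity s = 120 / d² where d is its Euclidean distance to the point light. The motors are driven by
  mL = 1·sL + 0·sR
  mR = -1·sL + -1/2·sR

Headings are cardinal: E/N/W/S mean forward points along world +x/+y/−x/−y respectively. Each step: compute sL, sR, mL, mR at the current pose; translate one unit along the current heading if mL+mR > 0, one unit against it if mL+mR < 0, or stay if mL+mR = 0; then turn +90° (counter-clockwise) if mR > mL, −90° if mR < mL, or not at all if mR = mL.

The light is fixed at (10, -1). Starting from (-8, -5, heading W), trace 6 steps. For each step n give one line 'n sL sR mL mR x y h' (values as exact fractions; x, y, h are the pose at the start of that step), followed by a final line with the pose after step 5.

n=0: pose=(-8,-5,W); sL=24/85, sR=120/409; mL=24/85, mR=-14916/34765; mL+mR=-60/409 → advance -1; mR−mL=-24732/34765 → turn -1·90°
n=1: pose=(-7,-5,N); sL=15/41, sR=6/13; mL=15/41, mR=-318/533; mL+mR=-3/13 → advance -1; mR−mL=-513/533 → turn -1·90°
n=2: pose=(-7,-6,E); sL=120/241, sR=40/87; mL=120/241, mR=-15260/20967; mL+mR=-20/87 → advance -1; mR−mL=-25700/20967 → turn -1·90°
n=3: pose=(-8,-6,S); sL=60/169, sR=12/41; mL=60/169, mR=-3474/6929; mL+mR=-6/41 → advance -1; mR−mL=-5934/6929 → turn -1·90°
n=4: pose=(-8,-5,W); sL=24/85, sR=120/409; mL=24/85, mR=-14916/34765; mL+mR=-60/409 → advance -1; mR−mL=-24732/34765 → turn -1·90°
n=5: pose=(-7,-5,N); sL=15/41, sR=6/13; mL=15/41, mR=-318/533; mL+mR=-3/13 → advance -1; mR−mL=-513/533 → turn -1·90°

0 24/85 120/409 24/85 -14916/34765 -8 -5 W
1 15/41 6/13 15/41 -318/533 -7 -5 N
2 120/241 40/87 120/241 -15260/20967 -7 -6 E
3 60/169 12/41 60/169 -3474/6929 -8 -6 S
4 24/85 120/409 24/85 -14916/34765 -8 -5 W
5 15/41 6/13 15/41 -318/533 -7 -5 N
final -7 -6 E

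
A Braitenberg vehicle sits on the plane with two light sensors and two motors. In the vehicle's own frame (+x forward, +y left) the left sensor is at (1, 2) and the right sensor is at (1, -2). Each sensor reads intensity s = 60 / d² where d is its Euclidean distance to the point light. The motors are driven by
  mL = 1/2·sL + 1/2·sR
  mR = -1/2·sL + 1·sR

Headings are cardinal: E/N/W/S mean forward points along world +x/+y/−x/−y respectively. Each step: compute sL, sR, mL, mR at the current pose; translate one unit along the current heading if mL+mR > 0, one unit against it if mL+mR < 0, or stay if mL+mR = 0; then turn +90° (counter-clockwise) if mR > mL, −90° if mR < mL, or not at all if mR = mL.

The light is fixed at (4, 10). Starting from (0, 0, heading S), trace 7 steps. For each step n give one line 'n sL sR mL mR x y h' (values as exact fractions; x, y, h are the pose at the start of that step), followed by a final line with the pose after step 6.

0 12/25 60/157 1692/3925 558/3925 0 0 S
1 30/97 30/53 2250/5141 2115/5141 0 -1 W
2 60/149 60/109 7740/16241 5670/16241 -1 -1 N
3 3/4 3/8 9/16 0 -1 0 E
4 12/25 60/157 1692/3925 558/3925 0 0 S
5 30/97 30/53 2250/5141 2115/5141 0 -1 W
6 60/149 60/109 7740/16241 5670/16241 -1 -1 N
final -1 0 E

n=0: pose=(0,0,S); sL=12/25, sR=60/157; mL=1692/3925, mR=558/3925; mL+mR=90/157 → advance +1; mR−mL=-1134/3925 → turn -1·90°
n=1: pose=(0,-1,W); sL=30/97, sR=30/53; mL=2250/5141, mR=2115/5141; mL+mR=45/53 → advance +1; mR−mL=-135/5141 → turn -1·90°
n=2: pose=(-1,-1,N); sL=60/149, sR=60/109; mL=7740/16241, mR=5670/16241; mL+mR=90/109 → advance +1; mR−mL=-2070/16241 → turn -1·90°
n=3: pose=(-1,0,E); sL=3/4, sR=3/8; mL=9/16, mR=0; mL+mR=9/16 → advance +1; mR−mL=-9/16 → turn -1·90°
n=4: pose=(0,0,S); sL=12/25, sR=60/157; mL=1692/3925, mR=558/3925; mL+mR=90/157 → advance +1; mR−mL=-1134/3925 → turn -1·90°
n=5: pose=(0,-1,W); sL=30/97, sR=30/53; mL=2250/5141, mR=2115/5141; mL+mR=45/53 → advance +1; mR−mL=-135/5141 → turn -1·90°
n=6: pose=(-1,-1,N); sL=60/149, sR=60/109; mL=7740/16241, mR=5670/16241; mL+mR=90/109 → advance +1; mR−mL=-2070/16241 → turn -1·90°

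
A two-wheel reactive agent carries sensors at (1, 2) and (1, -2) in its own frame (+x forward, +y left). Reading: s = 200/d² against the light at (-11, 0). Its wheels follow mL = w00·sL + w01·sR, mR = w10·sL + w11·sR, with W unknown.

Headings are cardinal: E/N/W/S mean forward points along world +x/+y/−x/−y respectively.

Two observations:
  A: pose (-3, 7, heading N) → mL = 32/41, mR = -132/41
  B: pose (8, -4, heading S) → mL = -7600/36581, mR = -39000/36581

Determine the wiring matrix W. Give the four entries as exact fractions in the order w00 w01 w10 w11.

1 -1 -1 -1

obs A: pose=(-3,7,N) → sL=2, sR=50/41, mL=32/41, mR=-132/41
obs B: pose=(8,-4,S) → sL=100/233, sR=100/157, mL=-7600/36581, mR=-39000/36581
sensor matrix S = [[2, 50/41], [100/233, 100/157]]; det S = 1125600/1499821
solve [mL_A; mL_B] = S·[w00; w01] and [mR_A; mR_B] = S·[w10; w11]:
  w00 = 1, w01 = -1, w10 = -1, w11 = -1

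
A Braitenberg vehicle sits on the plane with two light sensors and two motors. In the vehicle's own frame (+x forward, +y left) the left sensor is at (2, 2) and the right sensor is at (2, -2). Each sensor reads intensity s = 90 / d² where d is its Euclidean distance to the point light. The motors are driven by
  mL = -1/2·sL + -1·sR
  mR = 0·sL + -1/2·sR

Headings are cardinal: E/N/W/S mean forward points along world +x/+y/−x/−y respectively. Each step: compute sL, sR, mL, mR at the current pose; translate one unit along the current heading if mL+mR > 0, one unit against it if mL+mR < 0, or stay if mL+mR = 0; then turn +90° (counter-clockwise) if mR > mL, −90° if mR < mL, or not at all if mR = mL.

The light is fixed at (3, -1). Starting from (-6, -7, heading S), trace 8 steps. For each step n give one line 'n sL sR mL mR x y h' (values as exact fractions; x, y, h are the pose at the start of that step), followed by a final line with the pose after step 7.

n=0: pose=(-6,-7,S); sL=90/113, sR=18/37; mL=-3699/4181, mR=-9/37; mL+mR=-4716/4181 → advance -1; mR−mL=2682/4181 → turn +1·90°
n=1: pose=(-6,-6,E); sL=45/29, sR=45/49; mL=-4815/2842, mR=-45/98; mL+mR=-3060/1421 → advance -1; mR−mL=1755/1421 → turn +1·90°
n=2: pose=(-7,-6,N); sL=10/17, sR=90/73; mL=-1895/1241, mR=-45/73; mL+mR=-2660/1241 → advance -1; mR−mL=1130/1241 → turn +1·90°
n=3: pose=(-7,-7,W); sL=45/104, sR=9/16; mL=-81/104, mR=-9/32; mL+mR=-441/416 → advance -1; mR−mL=207/416 → turn +1·90°
n=4: pose=(-6,-7,S); sL=90/113, sR=18/37; mL=-3699/4181, mR=-9/37; mL+mR=-4716/4181 → advance -1; mR−mL=2682/4181 → turn +1·90°
n=5: pose=(-6,-6,E); sL=45/29, sR=45/49; mL=-4815/2842, mR=-45/98; mL+mR=-3060/1421 → advance -1; mR−mL=1755/1421 → turn +1·90°
n=6: pose=(-7,-6,N); sL=10/17, sR=90/73; mL=-1895/1241, mR=-45/73; mL+mR=-2660/1241 → advance -1; mR−mL=1130/1241 → turn +1·90°
n=7: pose=(-7,-7,W); sL=45/104, sR=9/16; mL=-81/104, mR=-9/32; mL+mR=-441/416 → advance -1; mR−mL=207/416 → turn +1·90°

0 90/113 18/37 -3699/4181 -9/37 -6 -7 S
1 45/29 45/49 -4815/2842 -45/98 -6 -6 E
2 10/17 90/73 -1895/1241 -45/73 -7 -6 N
3 45/104 9/16 -81/104 -9/32 -7 -7 W
4 90/113 18/37 -3699/4181 -9/37 -6 -7 S
5 45/29 45/49 -4815/2842 -45/98 -6 -6 E
6 10/17 90/73 -1895/1241 -45/73 -7 -6 N
7 45/104 9/16 -81/104 -9/32 -7 -7 W
final -6 -7 S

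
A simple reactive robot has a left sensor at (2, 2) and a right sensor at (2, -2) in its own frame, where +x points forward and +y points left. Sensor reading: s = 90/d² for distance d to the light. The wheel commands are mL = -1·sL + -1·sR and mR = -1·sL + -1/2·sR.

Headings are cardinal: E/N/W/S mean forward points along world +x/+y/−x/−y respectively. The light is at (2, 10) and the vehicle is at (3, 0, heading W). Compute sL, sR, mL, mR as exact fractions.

18/29 18/13 -756/377 -495/377

left sensor world pos  = (1, -2); dL² = 145
right sensor world pos = (1, 2); dR² = 65
sL = 90/145 = 18/29
sR = 90/65 = 18/13
mL = -1·sL + -1·sR = -756/377
mR = -1·sL + -1/2·sR = -495/377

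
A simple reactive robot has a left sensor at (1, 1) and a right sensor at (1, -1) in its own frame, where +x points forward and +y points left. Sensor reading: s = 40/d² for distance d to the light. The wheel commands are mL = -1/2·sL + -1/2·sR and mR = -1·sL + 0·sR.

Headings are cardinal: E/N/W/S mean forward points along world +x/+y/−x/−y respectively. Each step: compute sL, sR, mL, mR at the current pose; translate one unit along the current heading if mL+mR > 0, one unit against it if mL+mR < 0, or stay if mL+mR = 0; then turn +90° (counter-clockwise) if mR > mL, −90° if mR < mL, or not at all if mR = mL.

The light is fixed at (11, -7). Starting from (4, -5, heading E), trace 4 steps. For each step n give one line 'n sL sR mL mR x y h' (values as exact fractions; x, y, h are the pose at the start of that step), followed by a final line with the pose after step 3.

n=0: pose=(4,-5,E); sL=8/9, sR=40/37; mL=-328/333, mR=-8/9; mL+mR=-208/111 → advance -1; mR−mL=32/333 → turn +1·90°
n=1: pose=(3,-5,N); sL=4/9, sR=20/29; mL=-148/261, mR=-4/9; mL+mR=-88/87 → advance -1; mR−mL=32/261 → turn +1·90°
n=2: pose=(3,-6,W); sL=40/81, sR=8/17; mL=-664/1377, mR=-40/81; mL+mR=-448/459 → advance -1; mR−mL=-16/1377 → turn -1·90°
n=3: pose=(4,-6,N); sL=10/17, sR=1; mL=-27/34, mR=-10/17; mL+mR=-47/34 → advance -1; mR−mL=7/34 → turn +1·90°

0 8/9 40/37 -328/333 -8/9 4 -5 E
1 4/9 20/29 -148/261 -4/9 3 -5 N
2 40/81 8/17 -664/1377 -40/81 3 -6 W
3 10/17 1 -27/34 -10/17 4 -6 N
final 4 -7 W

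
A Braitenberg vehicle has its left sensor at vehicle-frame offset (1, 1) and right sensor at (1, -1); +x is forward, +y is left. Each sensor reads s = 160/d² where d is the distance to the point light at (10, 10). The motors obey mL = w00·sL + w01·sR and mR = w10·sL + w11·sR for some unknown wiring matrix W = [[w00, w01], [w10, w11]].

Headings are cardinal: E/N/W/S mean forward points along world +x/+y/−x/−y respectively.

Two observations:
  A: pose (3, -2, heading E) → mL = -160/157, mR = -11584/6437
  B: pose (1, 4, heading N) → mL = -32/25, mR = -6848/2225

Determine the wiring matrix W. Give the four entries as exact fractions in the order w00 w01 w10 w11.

-1 0 -1 -1

obs A: pose=(3,-2,E) → sL=160/157, sR=32/41, mL=-160/157, mR=-11584/6437
obs B: pose=(1,4,N) → sL=32/25, sR=160/89, mL=-32/25, mR=-6848/2225
sensor matrix S = [[160/157, 32/41], [32/25, 160/89]]; det S = 11931648/14322325
solve [mL_A; mL_B] = S·[w00; w01] and [mR_A; mR_B] = S·[w10; w11]:
  w00 = -1, w01 = 0, w10 = -1, w11 = -1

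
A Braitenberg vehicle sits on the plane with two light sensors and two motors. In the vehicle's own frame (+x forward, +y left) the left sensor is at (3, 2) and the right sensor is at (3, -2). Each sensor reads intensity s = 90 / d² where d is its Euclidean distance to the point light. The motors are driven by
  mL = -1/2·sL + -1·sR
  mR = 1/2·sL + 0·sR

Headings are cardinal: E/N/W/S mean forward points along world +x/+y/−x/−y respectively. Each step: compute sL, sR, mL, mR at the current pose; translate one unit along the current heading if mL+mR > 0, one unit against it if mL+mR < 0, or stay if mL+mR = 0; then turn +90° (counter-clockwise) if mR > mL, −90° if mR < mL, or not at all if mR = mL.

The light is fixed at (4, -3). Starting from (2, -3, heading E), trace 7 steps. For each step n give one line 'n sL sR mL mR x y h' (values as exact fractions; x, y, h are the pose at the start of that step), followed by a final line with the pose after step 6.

0 18 18 -27 9 2 -3 E
1 45/17 9 -351/34 45/34 1 -3 N
2 2 90/37 -127/37 1 1 -4 W
3 45/8 45/16 -45/8 45/16 2 -4 S
4 18 18 -27 9 2 -3 E
5 45/17 9 -351/34 45/34 1 -3 N
6 2 90/37 -127/37 1 1 -4 W
final 2 -4 S

n=0: pose=(2,-3,E); sL=18, sR=18; mL=-27, mR=9; mL+mR=-18 → advance -1; mR−mL=36 → turn +1·90°
n=1: pose=(1,-3,N); sL=45/17, sR=9; mL=-351/34, mR=45/34; mL+mR=-9 → advance -1; mR−mL=198/17 → turn +1·90°
n=2: pose=(1,-4,W); sL=2, sR=90/37; mL=-127/37, mR=1; mL+mR=-90/37 → advance -1; mR−mL=164/37 → turn +1·90°
n=3: pose=(2,-4,S); sL=45/8, sR=45/16; mL=-45/8, mR=45/16; mL+mR=-45/16 → advance -1; mR−mL=135/16 → turn +1·90°
n=4: pose=(2,-3,E); sL=18, sR=18; mL=-27, mR=9; mL+mR=-18 → advance -1; mR−mL=36 → turn +1·90°
n=5: pose=(1,-3,N); sL=45/17, sR=9; mL=-351/34, mR=45/34; mL+mR=-9 → advance -1; mR−mL=198/17 → turn +1·90°
n=6: pose=(1,-4,W); sL=2, sR=90/37; mL=-127/37, mR=1; mL+mR=-90/37 → advance -1; mR−mL=164/37 → turn +1·90°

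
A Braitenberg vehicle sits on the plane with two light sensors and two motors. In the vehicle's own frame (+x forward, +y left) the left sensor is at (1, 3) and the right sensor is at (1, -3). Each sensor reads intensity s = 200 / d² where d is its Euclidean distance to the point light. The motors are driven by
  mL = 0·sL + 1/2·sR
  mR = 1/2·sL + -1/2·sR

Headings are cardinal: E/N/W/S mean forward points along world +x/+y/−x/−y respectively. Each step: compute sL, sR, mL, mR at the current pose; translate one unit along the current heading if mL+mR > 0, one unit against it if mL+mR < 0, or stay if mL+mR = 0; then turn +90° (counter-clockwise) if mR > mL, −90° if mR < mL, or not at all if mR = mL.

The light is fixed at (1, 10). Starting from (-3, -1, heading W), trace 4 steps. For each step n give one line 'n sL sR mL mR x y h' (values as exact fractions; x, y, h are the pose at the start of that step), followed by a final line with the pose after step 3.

n=0: pose=(-3,-1,W); sL=200/221, sR=200/89; mL=100/89, mR=-13200/19669; mL+mR=100/221 → advance +1; mR−mL=-35300/19669 → turn -1·90°
n=1: pose=(-4,-1,N); sL=50/41, sR=25/13; mL=25/26, mR=-375/1066; mL+mR=25/41 → advance +1; mR−mL=-700/533 → turn -1·90°
n=2: pose=(-4,0,E); sL=40/13, sR=40/37; mL=20/37, mR=480/481; mL+mR=20/13 → advance +1; mR−mL=220/481 → turn +1·90°
n=3: pose=(-3,0,N); sL=20/13, sR=100/41; mL=50/41, mR=-240/533; mL+mR=10/13 → advance +1; mR−mL=-890/533 → turn -1·90°

0 200/221 200/89 100/89 -13200/19669 -3 -1 W
1 50/41 25/13 25/26 -375/1066 -4 -1 N
2 40/13 40/37 20/37 480/481 -4 0 E
3 20/13 100/41 50/41 -240/533 -3 0 N
final -3 1 E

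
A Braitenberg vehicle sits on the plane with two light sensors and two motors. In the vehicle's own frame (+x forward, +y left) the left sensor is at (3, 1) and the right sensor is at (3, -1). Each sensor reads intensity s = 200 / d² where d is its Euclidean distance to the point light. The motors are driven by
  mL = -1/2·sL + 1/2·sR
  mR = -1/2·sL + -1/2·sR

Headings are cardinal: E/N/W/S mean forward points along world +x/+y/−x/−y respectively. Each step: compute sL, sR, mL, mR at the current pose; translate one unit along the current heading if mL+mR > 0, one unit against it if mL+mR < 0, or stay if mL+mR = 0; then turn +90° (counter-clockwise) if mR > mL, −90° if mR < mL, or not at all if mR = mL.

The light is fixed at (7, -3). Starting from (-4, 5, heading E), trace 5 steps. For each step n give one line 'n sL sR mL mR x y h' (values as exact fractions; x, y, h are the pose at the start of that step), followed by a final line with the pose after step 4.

n=0: pose=(-4,5,E); sL=40/29, sR=200/113; mL=640/3277, mR=-5160/3277; mL+mR=-40/29 → advance -1; mR−mL=-200/113 → turn -1·90°
n=1: pose=(-5,5,S); sL=100/73, sR=100/97; mL=-1200/7081, mR=-8500/7081; mL+mR=-100/73 → advance -1; mR−mL=-100/97 → turn -1·90°
n=2: pose=(-5,6,W); sL=200/289, sR=8/13; mL=-144/3757, mR=-2456/3757; mL+mR=-200/289 → advance -1; mR−mL=-8/13 → turn -1·90°
n=3: pose=(-4,6,N); sL=25/36, sR=50/61; mL=275/4392, mR=-3325/4392; mL+mR=-25/36 → advance -1; mR−mL=-50/61 → turn -1·90°
n=4: pose=(-4,5,E); sL=40/29, sR=200/113; mL=640/3277, mR=-5160/3277; mL+mR=-40/29 → advance -1; mR−mL=-200/113 → turn -1·90°

0 40/29 200/113 640/3277 -5160/3277 -4 5 E
1 100/73 100/97 -1200/7081 -8500/7081 -5 5 S
2 200/289 8/13 -144/3757 -2456/3757 -5 6 W
3 25/36 50/61 275/4392 -3325/4392 -4 6 N
4 40/29 200/113 640/3277 -5160/3277 -4 5 E
final -5 5 S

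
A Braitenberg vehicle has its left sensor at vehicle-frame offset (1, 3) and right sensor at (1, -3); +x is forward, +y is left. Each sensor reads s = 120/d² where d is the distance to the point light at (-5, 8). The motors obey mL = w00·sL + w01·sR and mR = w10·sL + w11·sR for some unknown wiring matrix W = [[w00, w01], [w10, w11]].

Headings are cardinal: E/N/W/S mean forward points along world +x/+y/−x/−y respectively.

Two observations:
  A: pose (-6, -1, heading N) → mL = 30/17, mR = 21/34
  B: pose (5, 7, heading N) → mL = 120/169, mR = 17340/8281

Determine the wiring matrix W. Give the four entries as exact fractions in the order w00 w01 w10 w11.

0 1 1 -1/2

obs A: pose=(-6,-1,N) → sL=3/2, sR=30/17, mL=30/17, mR=21/34
obs B: pose=(5,7,N) → sL=120/49, sR=120/169, mL=120/169, mR=17340/8281
sensor matrix S = [[3/2, 30/17], [120/49, 120/169]]; det S = -458460/140777
solve [mL_A; mL_B] = S·[w00; w01] and [mR_A; mR_B] = S·[w10; w11]:
  w00 = 0, w01 = 1, w10 = 1, w11 = -1/2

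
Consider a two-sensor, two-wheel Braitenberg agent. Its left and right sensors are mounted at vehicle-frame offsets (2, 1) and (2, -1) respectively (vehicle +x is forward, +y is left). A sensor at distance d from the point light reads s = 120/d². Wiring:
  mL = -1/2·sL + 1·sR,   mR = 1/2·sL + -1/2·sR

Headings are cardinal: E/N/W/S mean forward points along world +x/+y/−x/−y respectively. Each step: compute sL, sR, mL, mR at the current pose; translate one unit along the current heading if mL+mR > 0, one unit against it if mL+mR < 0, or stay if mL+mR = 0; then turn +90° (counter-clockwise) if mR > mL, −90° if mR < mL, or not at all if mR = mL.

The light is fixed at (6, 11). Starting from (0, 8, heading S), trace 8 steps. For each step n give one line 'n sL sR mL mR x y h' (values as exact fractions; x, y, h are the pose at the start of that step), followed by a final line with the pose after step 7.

0 12/5 60/37 78/185 72/185 0 8 S
1 120/89 120/73 6300/6497 -960/6497 0 7 W
2 30/17 3 36/17 -21/34 -1 7 N
3 120/29 120/41 1020/1189 720/1189 -1 8 E
4 12/5 60/37 78/185 72/185 0 8 S
5 120/89 120/73 6300/6497 -960/6497 0 7 W
6 30/17 3 36/17 -21/34 -1 7 N
7 120/29 120/41 1020/1189 720/1189 -1 8 E
final 0 8 S

n=0: pose=(0,8,S); sL=12/5, sR=60/37; mL=78/185, mR=72/185; mL+mR=30/37 → advance +1; mR−mL=-6/185 → turn -1·90°
n=1: pose=(0,7,W); sL=120/89, sR=120/73; mL=6300/6497, mR=-960/6497; mL+mR=60/73 → advance +1; mR−mL=-7260/6497 → turn -1·90°
n=2: pose=(-1,7,N); sL=30/17, sR=3; mL=36/17, mR=-21/34; mL+mR=3/2 → advance +1; mR−mL=-93/34 → turn -1·90°
n=3: pose=(-1,8,E); sL=120/29, sR=120/41; mL=1020/1189, mR=720/1189; mL+mR=60/41 → advance +1; mR−mL=-300/1189 → turn -1·90°
n=4: pose=(0,8,S); sL=12/5, sR=60/37; mL=78/185, mR=72/185; mL+mR=30/37 → advance +1; mR−mL=-6/185 → turn -1·90°
n=5: pose=(0,7,W); sL=120/89, sR=120/73; mL=6300/6497, mR=-960/6497; mL+mR=60/73 → advance +1; mR−mL=-7260/6497 → turn -1·90°
n=6: pose=(-1,7,N); sL=30/17, sR=3; mL=36/17, mR=-21/34; mL+mR=3/2 → advance +1; mR−mL=-93/34 → turn -1·90°
n=7: pose=(-1,8,E); sL=120/29, sR=120/41; mL=1020/1189, mR=720/1189; mL+mR=60/41 → advance +1; mR−mL=-300/1189 → turn -1·90°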